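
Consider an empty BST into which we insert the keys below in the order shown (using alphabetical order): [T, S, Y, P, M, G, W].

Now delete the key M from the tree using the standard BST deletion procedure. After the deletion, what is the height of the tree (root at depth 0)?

Insert T: tree is empty, so T becomes the root.
Insert S: S < T → go left. Place as left child of T.
Insert Y: Y > T → go right. Place as right child of T.
Insert P: P < T → go left; P < S → go left. Place as left child of S.
Insert M: M < T → go left; M < S → go left; M < P → go left. Place as left child of P.
Insert G: G < T → go left; G < S → go left; G < P → go left; G < M → go left. Place as left child of M.
Insert W: W > T → go right; W < Y → go left. Place as left child of Y.

Delete M (at most one child — splice it out).
After deletion, deepest node is G at depth 3.

3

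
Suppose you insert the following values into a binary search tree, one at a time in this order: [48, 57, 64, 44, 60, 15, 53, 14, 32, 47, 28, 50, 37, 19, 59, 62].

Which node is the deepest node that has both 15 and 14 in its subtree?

48: root
57: right child of 48 (depth 1)
64: right child of 57 (depth 2)
44: left child of 48 (depth 1)
60: left child of 64 (depth 3)
15: left child of 44 (depth 2)
53: left child of 57 (depth 2)
14: left child of 15 (depth 3)
32: right child of 15 (depth 3)
47: right child of 44 (depth 2)
28: left child of 32 (depth 4)
50: left child of 53 (depth 3)
37: right child of 32 (depth 4)
19: left child of 28 (depth 5)
59: left child of 60 (depth 4)
62: right child of 60 (depth 4)

Path to 15: 48 → 44 → 15
Path to 14: 48 → 44 → 15 → 14
15 lies on both paths and is an ancestor of the other node.

15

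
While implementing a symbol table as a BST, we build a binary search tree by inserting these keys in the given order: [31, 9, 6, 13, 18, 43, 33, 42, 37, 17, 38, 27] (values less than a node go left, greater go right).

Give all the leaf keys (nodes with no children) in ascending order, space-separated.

6 17 27 38

Insert 31: tree is empty, so 31 becomes the root.
Insert 9: 9 < 31 → go left. Place as left child of 31.
Insert 6: 6 < 31 → go left; 6 < 9 → go left. Place as left child of 9.
Insert 13: 13 < 31 → go left; 13 > 9 → go right. Place as right child of 9.
Insert 18: 18 < 31 → go left; 18 > 9 → go right; 18 > 13 → go right. Place as right child of 13.
Insert 43: 43 > 31 → go right. Place as right child of 31.
Insert 33: 33 > 31 → go right; 33 < 43 → go left. Place as left child of 43.
Insert 42: 42 > 31 → go right; 42 < 43 → go left; 42 > 33 → go right. Place as right child of 33.
Insert 37: 37 > 31 → go right; 37 < 43 → go left; 37 > 33 → go right; 37 < 42 → go left. Place as left child of 42.
Insert 17: 17 < 31 → go left; 17 > 9 → go right; 17 > 13 → go right; 17 < 18 → go left. Place as left child of 18.
Insert 38: 38 > 31 → go right; 38 < 43 → go left; 38 > 33 → go right; 38 < 42 → go left; 38 > 37 → go right. Place as right child of 37.
Insert 27: 27 < 31 → go left; 27 > 9 → go right; 27 > 13 → go right; 27 > 18 → go right. Place as right child of 18.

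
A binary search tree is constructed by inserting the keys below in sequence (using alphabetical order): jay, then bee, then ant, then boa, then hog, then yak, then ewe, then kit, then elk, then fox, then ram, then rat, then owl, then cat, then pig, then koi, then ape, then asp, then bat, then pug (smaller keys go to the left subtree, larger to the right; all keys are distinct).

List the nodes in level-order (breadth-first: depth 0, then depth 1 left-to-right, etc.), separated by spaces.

jay bee yak ant boa kit ape hog ram asp ewe owl rat bat elk fox koi pig cat pug

Insert jay: tree is empty, so jay becomes the root.
Insert bee: bee < jay → go left. Place as left child of jay.
Insert ant: ant < jay → go left; ant < bee → go left. Place as left child of bee.
Insert boa: boa < jay → go left; boa > bee → go right. Place as right child of bee.
Insert hog: hog < jay → go left; hog > bee → go right; hog > boa → go right. Place as right child of boa.
Insert yak: yak > jay → go right. Place as right child of jay.
Insert ewe: ewe < jay → go left; ewe > bee → go right; ewe > boa → go right; ewe < hog → go left. Place as left child of hog.
Insert kit: kit > jay → go right; kit < yak → go left. Place as left child of yak.
Insert elk: elk < jay → go left; elk > bee → go right; elk > boa → go right; elk < hog → go left; elk < ewe → go left. Place as left child of ewe.
Insert fox: fox < jay → go left; fox > bee → go right; fox > boa → go right; fox < hog → go left; fox > ewe → go right. Place as right child of ewe.
Insert ram: ram > jay → go right; ram < yak → go left; ram > kit → go right. Place as right child of kit.
Insert rat: rat > jay → go right; rat < yak → go left; rat > kit → go right; rat > ram → go right. Place as right child of ram.
Insert owl: owl > jay → go right; owl < yak → go left; owl > kit → go right; owl < ram → go left. Place as left child of ram.
Insert cat: cat < jay → go left; cat > bee → go right; cat > boa → go right; cat < hog → go left; cat < ewe → go left; cat < elk → go left. Place as left child of elk.
Insert pig: pig > jay → go right; pig < yak → go left; pig > kit → go right; pig < ram → go left; pig > owl → go right. Place as right child of owl.
Insert koi: koi > jay → go right; koi < yak → go left; koi > kit → go right; koi < ram → go left; koi < owl → go left. Place as left child of owl.
Insert ape: ape < jay → go left; ape < bee → go left; ape > ant → go right. Place as right child of ant.
Insert asp: asp < jay → go left; asp < bee → go left; asp > ant → go right; asp > ape → go right. Place as right child of ape.
Insert bat: bat < jay → go left; bat < bee → go left; bat > ant → go right; bat > ape → go right; bat > asp → go right. Place as right child of asp.
Insert pug: pug > jay → go right; pug < yak → go left; pug > kit → go right; pug < ram → go left; pug > owl → go right; pug > pig → go right. Place as right child of pig.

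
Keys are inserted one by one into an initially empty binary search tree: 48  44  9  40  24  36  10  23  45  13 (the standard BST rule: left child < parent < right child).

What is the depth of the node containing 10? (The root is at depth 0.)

Resulting structure (node: left, right):
  48: L=44, R=–
  44: L=9, R=45
  9: L=–, R=40
  40: L=24, R=–
  24: L=10, R=36
  36: L=–, R=–
  10: L=–, R=23
  23: L=13, R=–
  45: L=–, R=–
  13: L=–, R=–

Path to 10: 48 → 44 → 9 → 40 → 24 → 10, which is 5 edges.

5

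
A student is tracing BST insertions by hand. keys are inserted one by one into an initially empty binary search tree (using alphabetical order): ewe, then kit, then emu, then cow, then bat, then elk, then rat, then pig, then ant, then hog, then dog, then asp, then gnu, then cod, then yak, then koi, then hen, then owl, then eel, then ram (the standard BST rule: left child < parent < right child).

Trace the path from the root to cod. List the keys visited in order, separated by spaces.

ewe emu cow bat cod

Resulting structure (node: left, right):
  ewe: L=emu, R=kit
  kit: L=hog, R=rat
  emu: L=cow, R=–
  cow: L=bat, R=elk
  bat: L=ant, R=cod
  elk: L=dog, R=–
  rat: L=pig, R=yak
  pig: L=koi, R=ram
  ant: L=–, R=asp
  hog: L=gnu, R=–
  dog: L=–, R=eel
  asp: L=–, R=–
  gnu: L=–, R=hen
  cod: L=–, R=–
  yak: L=–, R=–
  koi: L=–, R=owl
  hen: L=–, R=–
  owl: L=–, R=–
  eel: L=–, R=–
  ram: L=–, R=–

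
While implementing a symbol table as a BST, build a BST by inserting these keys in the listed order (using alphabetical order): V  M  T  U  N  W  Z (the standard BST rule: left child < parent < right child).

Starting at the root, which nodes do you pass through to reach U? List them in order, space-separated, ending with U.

V M T U

V: root
M: left child of V (depth 1)
T: right child of M (depth 2)
U: right child of T (depth 3)
N: left child of T (depth 3)
W: right child of V (depth 1)
Z: right child of W (depth 2)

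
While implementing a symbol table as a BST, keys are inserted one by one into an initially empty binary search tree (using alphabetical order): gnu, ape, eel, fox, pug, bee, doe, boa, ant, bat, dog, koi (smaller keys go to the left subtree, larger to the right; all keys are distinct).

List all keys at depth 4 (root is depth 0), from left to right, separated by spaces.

Resulting structure (node: left, right):
  gnu: L=ape, R=pug
  ape: L=ant, R=eel
  eel: L=bee, R=fox
  fox: L=–, R=–
  pug: L=koi, R=–
  bee: L=bat, R=doe
  doe: L=boa, R=dog
  boa: L=–, R=–
  ant: L=–, R=–
  bat: L=–, R=–
  dog: L=–, R=–
  koi: L=–, R=–

bat doe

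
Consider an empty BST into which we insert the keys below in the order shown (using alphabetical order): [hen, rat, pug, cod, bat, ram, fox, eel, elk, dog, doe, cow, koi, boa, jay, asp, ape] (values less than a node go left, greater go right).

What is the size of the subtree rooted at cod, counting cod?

hen: root
rat: right child of hen (depth 1)
pug: left child of rat (depth 2)
cod: left child of hen (depth 1)
bat: left child of cod (depth 2)
ram: right child of pug (depth 3)
fox: right child of cod (depth 2)
eel: left child of fox (depth 3)
elk: right child of eel (depth 4)
dog: left child of eel (depth 4)
doe: left child of dog (depth 5)
cow: left child of doe (depth 6)
koi: left child of pug (depth 3)
boa: right child of bat (depth 3)
jay: left child of koi (depth 4)
asp: left child of bat (depth 3)
ape: left child of asp (depth 4)

Subtree rooted at cod contains: cod, bat, asp, ape, boa, fox, eel, dog, doe, cow, elk — 11 nodes.

11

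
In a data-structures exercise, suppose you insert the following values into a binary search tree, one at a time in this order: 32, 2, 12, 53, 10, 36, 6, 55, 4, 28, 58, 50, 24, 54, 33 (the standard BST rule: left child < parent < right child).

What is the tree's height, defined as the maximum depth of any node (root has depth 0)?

Insert 32: tree is empty, so 32 becomes the root.
Insert 2: 2 < 32 → go left. Place as left child of 32.
Insert 12: 12 < 32 → go left; 12 > 2 → go right. Place as right child of 2.
Insert 53: 53 > 32 → go right. Place as right child of 32.
Insert 10: 10 < 32 → go left; 10 > 2 → go right; 10 < 12 → go left. Place as left child of 12.
Insert 36: 36 > 32 → go right; 36 < 53 → go left. Place as left child of 53.
Insert 6: 6 < 32 → go left; 6 > 2 → go right; 6 < 12 → go left; 6 < 10 → go left. Place as left child of 10.
Insert 55: 55 > 32 → go right; 55 > 53 → go right. Place as right child of 53.
Insert 4: 4 < 32 → go left; 4 > 2 → go right; 4 < 12 → go left; 4 < 10 → go left; 4 < 6 → go left. Place as left child of 6.
Insert 28: 28 < 32 → go left; 28 > 2 → go right; 28 > 12 → go right. Place as right child of 12.
Insert 58: 58 > 32 → go right; 58 > 53 → go right; 58 > 55 → go right. Place as right child of 55.
Insert 50: 50 > 32 → go right; 50 < 53 → go left; 50 > 36 → go right. Place as right child of 36.
Insert 24: 24 < 32 → go left; 24 > 2 → go right; 24 > 12 → go right; 24 < 28 → go left. Place as left child of 28.
Insert 54: 54 > 32 → go right; 54 > 53 → go right; 54 < 55 → go left. Place as left child of 55.
Insert 33: 33 > 32 → go right; 33 < 53 → go left; 33 < 36 → go left. Place as left child of 36.

The deepest node is 4 at depth 5.

5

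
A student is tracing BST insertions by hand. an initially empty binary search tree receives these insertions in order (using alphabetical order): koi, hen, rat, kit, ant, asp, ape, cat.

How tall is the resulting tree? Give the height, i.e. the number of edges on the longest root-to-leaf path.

4

Resulting structure (node: left, right):
  koi: L=hen, R=rat
  hen: L=ant, R=kit
  rat: L=–, R=–
  kit: L=–, R=–
  ant: L=–, R=asp
  asp: L=ape, R=cat
  ape: L=–, R=–
  cat: L=–, R=–

The deepest node is ape at depth 4.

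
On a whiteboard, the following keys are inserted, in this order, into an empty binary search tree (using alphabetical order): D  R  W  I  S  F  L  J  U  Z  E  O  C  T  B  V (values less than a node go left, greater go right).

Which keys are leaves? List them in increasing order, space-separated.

Insert D: tree is empty, so D becomes the root.
Insert R: R > D → go right. Place as right child of D.
Insert W: W > D → go right; W > R → go right. Place as right child of R.
Insert I: I > D → go right; I < R → go left. Place as left child of R.
Insert S: S > D → go right; S > R → go right; S < W → go left. Place as left child of W.
Insert F: F > D → go right; F < R → go left; F < I → go left. Place as left child of I.
Insert L: L > D → go right; L < R → go left; L > I → go right. Place as right child of I.
Insert J: J > D → go right; J < R → go left; J > I → go right; J < L → go left. Place as left child of L.
Insert U: U > D → go right; U > R → go right; U < W → go left; U > S → go right. Place as right child of S.
Insert Z: Z > D → go right; Z > R → go right; Z > W → go right. Place as right child of W.
Insert E: E > D → go right; E < R → go left; E < I → go left; E < F → go left. Place as left child of F.
Insert O: O > D → go right; O < R → go left; O > I → go right; O > L → go right. Place as right child of L.
Insert C: C < D → go left. Place as left child of D.
Insert T: T > D → go right; T > R → go right; T < W → go left; T > S → go right; T < U → go left. Place as left child of U.
Insert B: B < D → go left; B < C → go left. Place as left child of C.
Insert V: V > D → go right; V > R → go right; V < W → go left; V > S → go right; V > U → go right. Place as right child of U.

B E J O T V Z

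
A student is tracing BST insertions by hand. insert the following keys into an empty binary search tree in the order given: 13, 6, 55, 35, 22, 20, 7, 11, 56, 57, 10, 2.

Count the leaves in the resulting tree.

4

Insert 13: tree is empty, so 13 becomes the root.
Insert 6: 6 < 13 → go left. Place as left child of 13.
Insert 55: 55 > 13 → go right. Place as right child of 13.
Insert 35: 35 > 13 → go right; 35 < 55 → go left. Place as left child of 55.
Insert 22: 22 > 13 → go right; 22 < 55 → go left; 22 < 35 → go left. Place as left child of 35.
Insert 20: 20 > 13 → go right; 20 < 55 → go left; 20 < 35 → go left; 20 < 22 → go left. Place as left child of 22.
Insert 7: 7 < 13 → go left; 7 > 6 → go right. Place as right child of 6.
Insert 11: 11 < 13 → go left; 11 > 6 → go right; 11 > 7 → go right. Place as right child of 7.
Insert 56: 56 > 13 → go right; 56 > 55 → go right. Place as right child of 55.
Insert 57: 57 > 13 → go right; 57 > 55 → go right; 57 > 56 → go right. Place as right child of 56.
Insert 10: 10 < 13 → go left; 10 > 6 → go right; 10 > 7 → go right; 10 < 11 → go left. Place as left child of 11.
Insert 2: 2 < 13 → go left; 2 < 6 → go left. Place as left child of 6.

Leaves: 2, 10, 20, 57 — 4 in total.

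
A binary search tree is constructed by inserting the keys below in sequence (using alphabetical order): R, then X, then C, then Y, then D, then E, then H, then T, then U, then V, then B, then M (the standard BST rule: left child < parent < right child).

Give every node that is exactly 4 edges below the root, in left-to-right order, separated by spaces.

H V

R: root
X: right child of R (depth 1)
C: left child of R (depth 1)
Y: right child of X (depth 2)
D: right child of C (depth 2)
E: right child of D (depth 3)
H: right child of E (depth 4)
T: left child of X (depth 2)
U: right child of T (depth 3)
V: right child of U (depth 4)
B: left child of C (depth 2)
M: right child of H (depth 5)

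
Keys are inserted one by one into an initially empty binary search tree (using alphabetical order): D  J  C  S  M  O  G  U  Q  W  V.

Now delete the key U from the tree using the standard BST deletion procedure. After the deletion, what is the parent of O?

Insert D: tree is empty, so D becomes the root.
Insert J: J > D → go right. Place as right child of D.
Insert C: C < D → go left. Place as left child of D.
Insert S: S > D → go right; S > J → go right. Place as right child of J.
Insert M: M > D → go right; M > J → go right; M < S → go left. Place as left child of S.
Insert O: O > D → go right; O > J → go right; O < S → go left; O > M → go right. Place as right child of M.
Insert G: G > D → go right; G < J → go left. Place as left child of J.
Insert U: U > D → go right; U > J → go right; U > S → go right. Place as right child of S.
Insert Q: Q > D → go right; Q > J → go right; Q < S → go left; Q > M → go right; Q > O → go right. Place as right child of O.
Insert W: W > D → go right; W > J → go right; W > S → go right; W > U → go right. Place as right child of U.
Insert V: V > D → go right; V > J → go right; V > S → go right; V > U → go right; V < W → go left. Place as left child of W.

Delete U (at most one child — splice it out).
After deletion, O's parent is M.

M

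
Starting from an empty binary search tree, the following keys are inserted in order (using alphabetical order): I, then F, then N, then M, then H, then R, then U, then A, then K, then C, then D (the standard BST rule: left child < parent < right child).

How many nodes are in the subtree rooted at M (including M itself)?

Insert I: tree is empty, so I becomes the root.
Insert F: F < I → go left. Place as left child of I.
Insert N: N > I → go right. Place as right child of I.
Insert M: M > I → go right; M < N → go left. Place as left child of N.
Insert H: H < I → go left; H > F → go right. Place as right child of F.
Insert R: R > I → go right; R > N → go right. Place as right child of N.
Insert U: U > I → go right; U > N → go right; U > R → go right. Place as right child of R.
Insert A: A < I → go left; A < F → go left. Place as left child of F.
Insert K: K > I → go right; K < N → go left; K < M → go left. Place as left child of M.
Insert C: C < I → go left; C < F → go left; C > A → go right. Place as right child of A.
Insert D: D < I → go left; D < F → go left; D > A → go right; D > C → go right. Place as right child of C.

Subtree rooted at M contains: M, K — 2 nodes.

2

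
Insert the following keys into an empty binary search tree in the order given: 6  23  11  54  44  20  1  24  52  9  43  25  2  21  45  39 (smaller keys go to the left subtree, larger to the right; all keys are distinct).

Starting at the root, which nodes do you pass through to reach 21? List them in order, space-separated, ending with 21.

Resulting structure (node: left, right):
  6: L=1, R=23
  23: L=11, R=54
  11: L=9, R=20
  54: L=44, R=–
  44: L=24, R=52
  20: L=–, R=21
  1: L=–, R=2
  24: L=–, R=43
  52: L=45, R=–
  9: L=–, R=–
  43: L=25, R=–
  25: L=–, R=39
  2: L=–, R=–
  21: L=–, R=–
  45: L=–, R=–
  39: L=–, R=–

6 23 11 20 21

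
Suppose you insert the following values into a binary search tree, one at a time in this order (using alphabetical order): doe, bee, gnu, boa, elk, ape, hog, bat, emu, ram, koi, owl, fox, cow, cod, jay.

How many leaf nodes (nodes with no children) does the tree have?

5

doe: root
bee: left child of doe (depth 1)
gnu: right child of doe (depth 1)
boa: right child of bee (depth 2)
elk: left child of gnu (depth 2)
ape: left child of bee (depth 2)
hog: right child of gnu (depth 2)
bat: right child of ape (depth 3)
emu: right child of elk (depth 3)
ram: right child of hog (depth 3)
koi: left child of ram (depth 4)
owl: right child of koi (depth 5)
fox: right child of emu (depth 4)
cow: right child of boa (depth 3)
cod: left child of cow (depth 4)
jay: left child of koi (depth 5)

Leaves: bat, cod, fox, jay, owl — 5 in total.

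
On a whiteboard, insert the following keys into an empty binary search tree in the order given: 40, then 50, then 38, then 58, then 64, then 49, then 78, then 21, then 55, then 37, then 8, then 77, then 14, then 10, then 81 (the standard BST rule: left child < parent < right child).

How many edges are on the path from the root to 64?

Resulting structure (node: left, right):
  40: L=38, R=50
  50: L=49, R=58
  38: L=21, R=–
  58: L=55, R=64
  64: L=–, R=78
  49: L=–, R=–
  78: L=77, R=81
  21: L=8, R=37
  55: L=–, R=–
  37: L=–, R=–
  8: L=–, R=14
  77: L=–, R=–
  14: L=10, R=–
  10: L=–, R=–
  81: L=–, R=–

Path to 64: 40 → 50 → 58 → 64, which is 3 edges.

3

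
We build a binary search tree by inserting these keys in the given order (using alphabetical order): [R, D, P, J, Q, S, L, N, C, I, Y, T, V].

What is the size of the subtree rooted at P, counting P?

Insert R: tree is empty, so R becomes the root.
Insert D: D < R → go left. Place as left child of R.
Insert P: P < R → go left; P > D → go right. Place as right child of D.
Insert J: J < R → go left; J > D → go right; J < P → go left. Place as left child of P.
Insert Q: Q < R → go left; Q > D → go right; Q > P → go right. Place as right child of P.
Insert S: S > R → go right. Place as right child of R.
Insert L: L < R → go left; L > D → go right; L < P → go left; L > J → go right. Place as right child of J.
Insert N: N < R → go left; N > D → go right; N < P → go left; N > J → go right; N > L → go right. Place as right child of L.
Insert C: C < R → go left; C < D → go left. Place as left child of D.
Insert I: I < R → go left; I > D → go right; I < P → go left; I < J → go left. Place as left child of J.
Insert Y: Y > R → go right; Y > S → go right. Place as right child of S.
Insert T: T > R → go right; T > S → go right; T < Y → go left. Place as left child of Y.
Insert V: V > R → go right; V > S → go right; V < Y → go left; V > T → go right. Place as right child of T.

Subtree rooted at P contains: P, J, I, L, N, Q — 6 nodes.

6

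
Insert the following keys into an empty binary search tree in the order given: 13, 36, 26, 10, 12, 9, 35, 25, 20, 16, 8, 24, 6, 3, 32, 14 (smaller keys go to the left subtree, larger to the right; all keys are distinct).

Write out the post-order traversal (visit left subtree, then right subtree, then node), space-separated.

3 6 8 9 12 10 14 16 24 20 25 32 35 26 36 13

13: root
36: right child of 13 (depth 1)
26: left child of 36 (depth 2)
10: left child of 13 (depth 1)
12: right child of 10 (depth 2)
9: left child of 10 (depth 2)
35: right child of 26 (depth 3)
25: left child of 26 (depth 3)
20: left child of 25 (depth 4)
16: left child of 20 (depth 5)
8: left child of 9 (depth 3)
24: right child of 20 (depth 5)
6: left child of 8 (depth 4)
3: left child of 6 (depth 5)
32: left child of 35 (depth 4)
14: left child of 16 (depth 6)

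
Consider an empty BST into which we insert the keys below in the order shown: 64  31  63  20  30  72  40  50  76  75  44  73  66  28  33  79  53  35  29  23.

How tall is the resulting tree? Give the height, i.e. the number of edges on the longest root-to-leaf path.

5

64: root
31: left child of 64 (depth 1)
63: right child of 31 (depth 2)
20: left child of 31 (depth 2)
30: right child of 20 (depth 3)
72: right child of 64 (depth 1)
40: left child of 63 (depth 3)
50: right child of 40 (depth 4)
76: right child of 72 (depth 2)
75: left child of 76 (depth 3)
44: left child of 50 (depth 5)
73: left child of 75 (depth 4)
66: left child of 72 (depth 2)
28: left child of 30 (depth 4)
33: left child of 40 (depth 4)
79: right child of 76 (depth 3)
53: right child of 50 (depth 5)
35: right child of 33 (depth 5)
29: right child of 28 (depth 5)
23: left child of 28 (depth 5)

The deepest node is 44 at depth 5.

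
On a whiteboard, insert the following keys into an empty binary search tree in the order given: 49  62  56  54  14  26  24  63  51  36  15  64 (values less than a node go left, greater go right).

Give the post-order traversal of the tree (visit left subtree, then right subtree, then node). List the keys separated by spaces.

15 24 36 26 14 51 54 56 64 63 62 49

Insert 49: tree is empty, so 49 becomes the root.
Insert 62: 62 > 49 → go right. Place as right child of 49.
Insert 56: 56 > 49 → go right; 56 < 62 → go left. Place as left child of 62.
Insert 54: 54 > 49 → go right; 54 < 62 → go left; 54 < 56 → go left. Place as left child of 56.
Insert 14: 14 < 49 → go left. Place as left child of 49.
Insert 26: 26 < 49 → go left; 26 > 14 → go right. Place as right child of 14.
Insert 24: 24 < 49 → go left; 24 > 14 → go right; 24 < 26 → go left. Place as left child of 26.
Insert 63: 63 > 49 → go right; 63 > 62 → go right. Place as right child of 62.
Insert 51: 51 > 49 → go right; 51 < 62 → go left; 51 < 56 → go left; 51 < 54 → go left. Place as left child of 54.
Insert 36: 36 < 49 → go left; 36 > 14 → go right; 36 > 26 → go right. Place as right child of 26.
Insert 15: 15 < 49 → go left; 15 > 14 → go right; 15 < 26 → go left; 15 < 24 → go left. Place as left child of 24.
Insert 64: 64 > 49 → go right; 64 > 62 → go right; 64 > 63 → go right. Place as right child of 63.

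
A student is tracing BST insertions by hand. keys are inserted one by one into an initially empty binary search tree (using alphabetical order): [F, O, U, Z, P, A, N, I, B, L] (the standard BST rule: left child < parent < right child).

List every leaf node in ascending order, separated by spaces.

B L P Z

Insert F: tree is empty, so F becomes the root.
Insert O: O > F → go right. Place as right child of F.
Insert U: U > F → go right; U > O → go right. Place as right child of O.
Insert Z: Z > F → go right; Z > O → go right; Z > U → go right. Place as right child of U.
Insert P: P > F → go right; P > O → go right; P < U → go left. Place as left child of U.
Insert A: A < F → go left. Place as left child of F.
Insert N: N > F → go right; N < O → go left. Place as left child of O.
Insert I: I > F → go right; I < O → go left; I < N → go left. Place as left child of N.
Insert B: B < F → go left; B > A → go right. Place as right child of A.
Insert L: L > F → go right; L < O → go left; L < N → go left; L > I → go right. Place as right child of I.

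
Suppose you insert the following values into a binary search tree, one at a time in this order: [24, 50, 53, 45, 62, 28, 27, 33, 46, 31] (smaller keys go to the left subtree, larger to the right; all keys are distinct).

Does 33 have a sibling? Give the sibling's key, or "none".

Insert 24: tree is empty, so 24 becomes the root.
Insert 50: 50 > 24 → go right. Place as right child of 24.
Insert 53: 53 > 24 → go right; 53 > 50 → go right. Place as right child of 50.
Insert 45: 45 > 24 → go right; 45 < 50 → go left. Place as left child of 50.
Insert 62: 62 > 24 → go right; 62 > 50 → go right; 62 > 53 → go right. Place as right child of 53.
Insert 28: 28 > 24 → go right; 28 < 50 → go left; 28 < 45 → go left. Place as left child of 45.
Insert 27: 27 > 24 → go right; 27 < 50 → go left; 27 < 45 → go left; 27 < 28 → go left. Place as left child of 28.
Insert 33: 33 > 24 → go right; 33 < 50 → go left; 33 < 45 → go left; 33 > 28 → go right. Place as right child of 28.
Insert 46: 46 > 24 → go right; 46 < 50 → go left; 46 > 45 → go right. Place as right child of 45.
Insert 31: 31 > 24 → go right; 31 < 50 → go left; 31 < 45 → go left; 31 > 28 → go right; 31 < 33 → go left. Place as left child of 33.

33's parent is 28; the other child of 28 is 27.

27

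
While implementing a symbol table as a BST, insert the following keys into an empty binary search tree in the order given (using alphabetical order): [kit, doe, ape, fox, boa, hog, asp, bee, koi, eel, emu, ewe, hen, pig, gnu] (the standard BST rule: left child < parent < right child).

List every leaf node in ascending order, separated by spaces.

kit: root
doe: left child of kit (depth 1)
ape: left child of doe (depth 2)
fox: right child of doe (depth 2)
boa: right child of ape (depth 3)
hog: right child of fox (depth 3)
asp: left child of boa (depth 4)
bee: right child of asp (depth 5)
koi: right child of kit (depth 1)
eel: left child of fox (depth 3)
emu: right child of eel (depth 4)
ewe: right child of emu (depth 5)
hen: left child of hog (depth 4)
pig: right child of koi (depth 2)
gnu: left child of hen (depth 5)

bee ewe gnu pig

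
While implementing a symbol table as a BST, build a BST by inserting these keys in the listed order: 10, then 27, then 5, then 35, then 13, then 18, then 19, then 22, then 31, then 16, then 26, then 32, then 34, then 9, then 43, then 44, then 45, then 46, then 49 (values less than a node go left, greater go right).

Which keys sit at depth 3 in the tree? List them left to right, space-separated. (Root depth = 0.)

Insert 10: tree is empty, so 10 becomes the root.
Insert 27: 27 > 10 → go right. Place as right child of 10.
Insert 5: 5 < 10 → go left. Place as left child of 10.
Insert 35: 35 > 10 → go right; 35 > 27 → go right. Place as right child of 27.
Insert 13: 13 > 10 → go right; 13 < 27 → go left. Place as left child of 27.
Insert 18: 18 > 10 → go right; 18 < 27 → go left; 18 > 13 → go right. Place as right child of 13.
Insert 19: 19 > 10 → go right; 19 < 27 → go left; 19 > 13 → go right; 19 > 18 → go right. Place as right child of 18.
Insert 22: 22 > 10 → go right; 22 < 27 → go left; 22 > 13 → go right; 22 > 18 → go right; 22 > 19 → go right. Place as right child of 19.
Insert 31: 31 > 10 → go right; 31 > 27 → go right; 31 < 35 → go left. Place as left child of 35.
Insert 16: 16 > 10 → go right; 16 < 27 → go left; 16 > 13 → go right; 16 < 18 → go left. Place as left child of 18.
Insert 26: 26 > 10 → go right; 26 < 27 → go left; 26 > 13 → go right; 26 > 18 → go right; 26 > 19 → go right; 26 > 22 → go right. Place as right child of 22.
Insert 32: 32 > 10 → go right; 32 > 27 → go right; 32 < 35 → go left; 32 > 31 → go right. Place as right child of 31.
Insert 34: 34 > 10 → go right; 34 > 27 → go right; 34 < 35 → go left; 34 > 31 → go right; 34 > 32 → go right. Place as right child of 32.
Insert 9: 9 < 10 → go left; 9 > 5 → go right. Place as right child of 5.
Insert 43: 43 > 10 → go right; 43 > 27 → go right; 43 > 35 → go right. Place as right child of 35.
Insert 44: 44 > 10 → go right; 44 > 27 → go right; 44 > 35 → go right; 44 > 43 → go right. Place as right child of 43.
Insert 45: 45 > 10 → go right; 45 > 27 → go right; 45 > 35 → go right; 45 > 43 → go right; 45 > 44 → go right. Place as right child of 44.
Insert 46: 46 > 10 → go right; 46 > 27 → go right; 46 > 35 → go right; 46 > 43 → go right; 46 > 44 → go right; 46 > 45 → go right. Place as right child of 45.
Insert 49: 49 > 10 → go right; 49 > 27 → go right; 49 > 35 → go right; 49 > 43 → go right; 49 > 44 → go right; 49 > 45 → go right; 49 > 46 → go right. Place as right child of 46.

18 31 43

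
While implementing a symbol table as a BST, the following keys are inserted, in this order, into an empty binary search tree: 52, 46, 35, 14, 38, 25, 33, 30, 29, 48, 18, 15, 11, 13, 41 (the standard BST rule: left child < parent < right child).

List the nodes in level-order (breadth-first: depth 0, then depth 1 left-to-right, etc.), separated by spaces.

52: root
46: left child of 52 (depth 1)
35: left child of 46 (depth 2)
14: left child of 35 (depth 3)
38: right child of 35 (depth 3)
25: right child of 14 (depth 4)
33: right child of 25 (depth 5)
30: left child of 33 (depth 6)
29: left child of 30 (depth 7)
48: right child of 46 (depth 2)
18: left child of 25 (depth 5)
15: left child of 18 (depth 6)
11: left child of 14 (depth 4)
13: right child of 11 (depth 5)
41: right child of 38 (depth 4)

52 46 35 48 14 38 11 25 41 13 18 33 15 30 29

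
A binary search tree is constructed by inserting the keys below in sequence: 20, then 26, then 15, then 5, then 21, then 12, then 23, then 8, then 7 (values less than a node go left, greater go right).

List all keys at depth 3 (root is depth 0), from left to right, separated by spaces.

Insert 20: tree is empty, so 20 becomes the root.
Insert 26: 26 > 20 → go right. Place as right child of 20.
Insert 15: 15 < 20 → go left. Place as left child of 20.
Insert 5: 5 < 20 → go left; 5 < 15 → go left. Place as left child of 15.
Insert 21: 21 > 20 → go right; 21 < 26 → go left. Place as left child of 26.
Insert 12: 12 < 20 → go left; 12 < 15 → go left; 12 > 5 → go right. Place as right child of 5.
Insert 23: 23 > 20 → go right; 23 < 26 → go left; 23 > 21 → go right. Place as right child of 21.
Insert 8: 8 < 20 → go left; 8 < 15 → go left; 8 > 5 → go right; 8 < 12 → go left. Place as left child of 12.
Insert 7: 7 < 20 → go left; 7 < 15 → go left; 7 > 5 → go right; 7 < 12 → go left; 7 < 8 → go left. Place as left child of 8.

12 23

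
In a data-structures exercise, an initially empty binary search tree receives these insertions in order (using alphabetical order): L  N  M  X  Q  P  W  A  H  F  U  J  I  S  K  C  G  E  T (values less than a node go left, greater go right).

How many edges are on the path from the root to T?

Insert L: tree is empty, so L becomes the root.
Insert N: N > L → go right. Place as right child of L.
Insert M: M > L → go right; M < N → go left. Place as left child of N.
Insert X: X > L → go right; X > N → go right. Place as right child of N.
Insert Q: Q > L → go right; Q > N → go right; Q < X → go left. Place as left child of X.
Insert P: P > L → go right; P > N → go right; P < X → go left; P < Q → go left. Place as left child of Q.
Insert W: W > L → go right; W > N → go right; W < X → go left; W > Q → go right. Place as right child of Q.
Insert A: A < L → go left. Place as left child of L.
Insert H: H < L → go left; H > A → go right. Place as right child of A.
Insert F: F < L → go left; F > A → go right; F < H → go left. Place as left child of H.
Insert U: U > L → go right; U > N → go right; U < X → go left; U > Q → go right; U < W → go left. Place as left child of W.
Insert J: J < L → go left; J > A → go right; J > H → go right. Place as right child of H.
Insert I: I < L → go left; I > A → go right; I > H → go right; I < J → go left. Place as left child of J.
Insert S: S > L → go right; S > N → go right; S < X → go left; S > Q → go right; S < W → go left; S < U → go left. Place as left child of U.
Insert K: K < L → go left; K > A → go right; K > H → go right; K > J → go right. Place as right child of J.
Insert C: C < L → go left; C > A → go right; C < H → go left; C < F → go left. Place as left child of F.
Insert G: G < L → go left; G > A → go right; G < H → go left; G > F → go right. Place as right child of F.
Insert E: E < L → go left; E > A → go right; E < H → go left; E < F → go left; E > C → go right. Place as right child of C.
Insert T: T > L → go right; T > N → go right; T < X → go left; T > Q → go right; T < W → go left; T < U → go left; T > S → go right. Place as right child of S.

Path to T: L → N → X → Q → W → U → S → T, which is 7 edges.

7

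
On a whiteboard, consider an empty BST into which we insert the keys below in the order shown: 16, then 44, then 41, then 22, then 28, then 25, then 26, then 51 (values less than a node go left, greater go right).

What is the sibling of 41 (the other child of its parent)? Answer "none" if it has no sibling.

51

16: root
44: right child of 16 (depth 1)
41: left child of 44 (depth 2)
22: left child of 41 (depth 3)
28: right child of 22 (depth 4)
25: left child of 28 (depth 5)
26: right child of 25 (depth 6)
51: right child of 44 (depth 2)

41's parent is 44; the other child of 44 is 51.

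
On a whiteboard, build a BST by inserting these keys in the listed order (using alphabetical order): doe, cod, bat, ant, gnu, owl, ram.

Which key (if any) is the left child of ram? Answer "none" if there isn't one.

none

doe: root
cod: left child of doe (depth 1)
bat: left child of cod (depth 2)
ant: left child of bat (depth 3)
gnu: right child of doe (depth 1)
owl: right child of gnu (depth 2)
ram: right child of owl (depth 3)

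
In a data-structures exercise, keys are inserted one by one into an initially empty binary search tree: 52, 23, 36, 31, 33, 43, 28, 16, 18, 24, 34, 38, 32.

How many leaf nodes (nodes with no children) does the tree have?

52: root
23: left child of 52 (depth 1)
36: right child of 23 (depth 2)
31: left child of 36 (depth 3)
33: right child of 31 (depth 4)
43: right child of 36 (depth 3)
28: left child of 31 (depth 4)
16: left child of 23 (depth 2)
18: right child of 16 (depth 3)
24: left child of 28 (depth 5)
34: right child of 33 (depth 5)
38: left child of 43 (depth 4)
32: left child of 33 (depth 5)

Leaves: 18, 24, 32, 34, 38 — 5 in total.

5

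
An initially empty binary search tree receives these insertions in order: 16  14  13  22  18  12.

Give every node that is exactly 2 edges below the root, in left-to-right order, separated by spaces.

13 18

16: root
14: left child of 16 (depth 1)
13: left child of 14 (depth 2)
22: right child of 16 (depth 1)
18: left child of 22 (depth 2)
12: left child of 13 (depth 3)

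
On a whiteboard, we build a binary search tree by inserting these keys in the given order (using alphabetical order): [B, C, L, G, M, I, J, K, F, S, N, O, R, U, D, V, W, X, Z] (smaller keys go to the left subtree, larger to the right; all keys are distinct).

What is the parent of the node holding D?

F

Insert B: tree is empty, so B becomes the root.
Insert C: C > B → go right. Place as right child of B.
Insert L: L > B → go right; L > C → go right. Place as right child of C.
Insert G: G > B → go right; G > C → go right; G < L → go left. Place as left child of L.
Insert M: M > B → go right; M > C → go right; M > L → go right. Place as right child of L.
Insert I: I > B → go right; I > C → go right; I < L → go left; I > G → go right. Place as right child of G.
Insert J: J > B → go right; J > C → go right; J < L → go left; J > G → go right; J > I → go right. Place as right child of I.
Insert K: K > B → go right; K > C → go right; K < L → go left; K > G → go right; K > I → go right; K > J → go right. Place as right child of J.
Insert F: F > B → go right; F > C → go right; F < L → go left; F < G → go left. Place as left child of G.
Insert S: S > B → go right; S > C → go right; S > L → go right; S > M → go right. Place as right child of M.
Insert N: N > B → go right; N > C → go right; N > L → go right; N > M → go right; N < S → go left. Place as left child of S.
Insert O: O > B → go right; O > C → go right; O > L → go right; O > M → go right; O < S → go left; O > N → go right. Place as right child of N.
Insert R: R > B → go right; R > C → go right; R > L → go right; R > M → go right; R < S → go left; R > N → go right; R > O → go right. Place as right child of O.
Insert U: U > B → go right; U > C → go right; U > L → go right; U > M → go right; U > S → go right. Place as right child of S.
Insert D: D > B → go right; D > C → go right; D < L → go left; D < G → go left; D < F → go left. Place as left child of F.
Insert V: V > B → go right; V > C → go right; V > L → go right; V > M → go right; V > S → go right; V > U → go right. Place as right child of U.
Insert W: W > B → go right; W > C → go right; W > L → go right; W > M → go right; W > S → go right; W > U → go right; W > V → go right. Place as right child of V.
Insert X: X > B → go right; X > C → go right; X > L → go right; X > M → go right; X > S → go right; X > U → go right; X > V → go right; X > W → go right. Place as right child of W.
Insert Z: Z > B → go right; Z > C → go right; Z > L → go right; Z > M → go right; Z > S → go right; Z > U → go right; Z > V → go right; Z > W → go right; Z > X → go right. Place as right child of X.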